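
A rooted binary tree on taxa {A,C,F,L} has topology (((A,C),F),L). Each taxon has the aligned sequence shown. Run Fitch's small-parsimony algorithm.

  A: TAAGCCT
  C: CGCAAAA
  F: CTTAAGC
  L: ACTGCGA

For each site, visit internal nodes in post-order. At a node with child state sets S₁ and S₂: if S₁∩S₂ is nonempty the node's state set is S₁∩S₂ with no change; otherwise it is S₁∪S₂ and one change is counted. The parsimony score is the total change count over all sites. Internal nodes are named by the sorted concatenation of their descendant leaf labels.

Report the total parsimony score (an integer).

AC@0: {T} ∪ {C} = {C,T} (union, +1)
ACF@0: {C,T} ∩ {C} = {C} (intersection, +0)
ACFL@0: {C} ∪ {A} = {A,C} (union, +1)
AC@1: {A} ∪ {G} = {A,G} (union, +1)
ACF@1: {A,G} ∪ {T} = {A,G,T} (union, +1)
ACFL@1: {A,G,T} ∪ {C} = {A,C,G,T} (union, +1)
AC@2: {A} ∪ {C} = {A,C} (union, +1)
ACF@2: {A,C} ∪ {T} = {A,C,T} (union, +1)
ACFL@2: {A,C,T} ∩ {T} = {T} (intersection, +0)
AC@3: {G} ∪ {A} = {A,G} (union, +1)
ACF@3: {A,G} ∩ {A} = {A} (intersection, +0)
ACFL@3: {A} ∪ {G} = {A,G} (union, +1)
AC@4: {C} ∪ {A} = {A,C} (union, +1)
ACF@4: {A,C} ∩ {A} = {A} (intersection, +0)
ACFL@4: {A} ∪ {C} = {A,C} (union, +1)
AC@5: {C} ∪ {A} = {A,C} (union, +1)
ACF@5: {A,C} ∪ {G} = {A,C,G} (union, +1)
ACFL@5: {A,C,G} ∩ {G} = {G} (intersection, +0)
AC@6: {T} ∪ {A} = {A,T} (union, +1)
ACF@6: {A,T} ∪ {C} = {A,C,T} (union, +1)
ACFL@6: {A,C,T} ∩ {A} = {A} (intersection, +0)
per-site changes: [2, 3, 2, 2, 2, 2, 2]; total = 15

15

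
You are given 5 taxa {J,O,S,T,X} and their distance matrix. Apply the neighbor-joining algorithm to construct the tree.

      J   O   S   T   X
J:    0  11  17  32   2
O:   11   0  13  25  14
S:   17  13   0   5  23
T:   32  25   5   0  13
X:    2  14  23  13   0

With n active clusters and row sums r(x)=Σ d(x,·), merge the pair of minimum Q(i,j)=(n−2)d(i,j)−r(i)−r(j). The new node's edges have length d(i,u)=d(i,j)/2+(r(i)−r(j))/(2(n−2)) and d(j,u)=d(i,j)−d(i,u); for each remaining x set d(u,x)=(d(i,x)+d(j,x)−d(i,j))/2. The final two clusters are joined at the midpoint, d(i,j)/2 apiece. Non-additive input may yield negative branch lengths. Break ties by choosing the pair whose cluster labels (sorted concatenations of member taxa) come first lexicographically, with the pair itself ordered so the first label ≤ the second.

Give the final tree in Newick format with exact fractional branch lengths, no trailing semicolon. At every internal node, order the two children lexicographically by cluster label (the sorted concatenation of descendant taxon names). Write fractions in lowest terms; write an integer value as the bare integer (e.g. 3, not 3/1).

iteration 1: select S,T (d=5, Q=-118); attach at lengths (-1/3, 16/3); label the merged cluster ST
  updated: d(J,ST)=22, d(O,ST)=33/2, d(ST,X)=31/2
iteration 2: select J,X (d=2, Q=-125/2); attach at lengths (15/8, 1/8); label the merged cluster JX
  updated: d(JX,O)=23/2, d(JX,ST)=71/4
iteration 3: select JX,O (d=23/2, Q=-183/4); attach at lengths (51/8, 41/8); label the merged cluster JOX
  updated: d(JOX,ST)=91/8
iteration 4: select JOX,ST (d=91/8); attach at lengths (91/16, 91/16); label the merged cluster JOSTX
final tree: (((J:15/8,X:1/8):51/8,O:41/8):91/16,(S:-1/3,T:16/3):91/16)
total length: 239/8

(((J:15/8,X:1/8):51/8,O:41/8):91/16,(S:-1/3,T:16/3):91/16)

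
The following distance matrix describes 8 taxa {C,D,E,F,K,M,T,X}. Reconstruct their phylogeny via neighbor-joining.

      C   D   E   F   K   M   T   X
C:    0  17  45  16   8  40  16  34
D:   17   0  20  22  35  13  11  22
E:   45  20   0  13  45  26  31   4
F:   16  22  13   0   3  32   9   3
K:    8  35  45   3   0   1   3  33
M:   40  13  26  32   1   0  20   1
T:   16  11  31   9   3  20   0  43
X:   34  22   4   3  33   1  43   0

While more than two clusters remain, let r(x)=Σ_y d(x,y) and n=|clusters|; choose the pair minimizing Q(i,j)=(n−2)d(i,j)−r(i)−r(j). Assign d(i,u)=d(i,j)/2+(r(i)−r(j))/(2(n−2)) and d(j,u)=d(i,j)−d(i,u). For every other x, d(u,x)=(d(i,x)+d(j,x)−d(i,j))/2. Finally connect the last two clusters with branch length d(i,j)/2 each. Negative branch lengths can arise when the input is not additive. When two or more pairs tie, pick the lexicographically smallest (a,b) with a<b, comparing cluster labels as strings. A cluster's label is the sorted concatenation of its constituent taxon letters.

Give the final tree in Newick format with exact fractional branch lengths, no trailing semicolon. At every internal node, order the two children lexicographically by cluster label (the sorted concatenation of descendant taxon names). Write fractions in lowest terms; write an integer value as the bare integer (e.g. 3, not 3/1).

((((C:407/48,K:-23/48):167/64,F:185/64):143/64,(D:179/32,((E:17/3,X:-5/3):43/5,M:29/10):149/32):575/64):145/128,T:145/128)

iteration 1: select E,X (d=4, Q=-300); attach at lengths (17/3, -5/3); label the merged cluster EX
  updated: d(C,EX)=75/2, d(D,EX)=19, d(EX,F)=6, d(EX,K)=37, d(EX,M)=23/2, d(EX,T)=35
iteration 2: select EX,M (d=23/2, Q=-206); attach at lengths (43/5, 29/10); label the merged cluster EMX
  updated: d(C,EMX)=33, d(D,EMX)=41/4, d(EMX,F)=53/4, d(EMX,K)=53/4, d(EMX,T)=87/4
iteration 3: select D,EMX (d=41/4, Q=-583/4); attach at lengths (179/32, 149/32); label the merged cluster DEMX
  updated: d(C,DEMX)=159/8, d(DEMX,F)=25/2, d(DEMX,K)=19, d(DEMX,T)=45/4
iteration 4: select C,K (d=8, Q=-551/8); attach at lengths (407/48, -23/48); label the merged cluster CK
  updated: d(CK,DEMX)=247/16, d(CK,F)=11/2, d(CK,T)=11/2
iteration 5: select CK,F (d=11/2, Q=-679/16); attach at lengths (167/64, 185/64); label the merged cluster CFK
  updated: d(CFK,DEMX)=359/32, d(CFK,T)=9/2
iteration 6: select CFK,DEMX (d=359/32, Q=-863/32); attach at lengths (143/64, 575/64); label the merged cluster CDEFKMX
  updated: d(CDEFKMX,T)=145/64
iteration 7: select CDEFKMX,T (d=145/64); attach at lengths (145/128, 145/128); label the merged cluster CDEFKMTX
final tree: ((((C:407/48,K:-23/48):167/64,F:185/64):143/64,(D:179/32,((E:17/3,X:-5/3):43/5,M:29/10):149/32):575/64):145/128,T:145/128)
total length: 3375/64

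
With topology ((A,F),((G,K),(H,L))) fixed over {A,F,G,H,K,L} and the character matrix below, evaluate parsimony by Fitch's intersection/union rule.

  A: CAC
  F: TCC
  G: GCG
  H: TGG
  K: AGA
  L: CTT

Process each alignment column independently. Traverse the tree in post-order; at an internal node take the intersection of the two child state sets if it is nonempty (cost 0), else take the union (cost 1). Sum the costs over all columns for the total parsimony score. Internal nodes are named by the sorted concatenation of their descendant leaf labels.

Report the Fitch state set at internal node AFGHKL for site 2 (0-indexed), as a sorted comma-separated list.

C,G

AF@0: {C} ∪ {T} = {C,T} (union, +1)
GK@0: {G} ∪ {A} = {A,G} (union, +1)
HL@0: {T} ∪ {C} = {C,T} (union, +1)
GHKL@0: {A,G} ∪ {C,T} = {A,C,G,T} (union, +1)
AFGHKL@0: {C,T} ∩ {A,C,G,T} = {C,T} (intersection, +0)
AF@1: {A} ∪ {C} = {A,C} (union, +1)
GK@1: {C} ∪ {G} = {C,G} (union, +1)
HL@1: {G} ∪ {T} = {G,T} (union, +1)
GHKL@1: {C,G} ∩ {G,T} = {G} (intersection, +0)
AFGHKL@1: {A,C} ∪ {G} = {A,C,G} (union, +1)
AF@2: {C} ∩ {C} = {C} (intersection, +0)
GK@2: {G} ∪ {A} = {A,G} (union, +1)
HL@2: {G} ∪ {T} = {G,T} (union, +1)
GHKL@2: {A,G} ∩ {G,T} = {G} (intersection, +0)
AFGHKL@2: {C} ∪ {G} = {C,G} (union, +1)
per-site changes: [4, 4, 3]; total = 11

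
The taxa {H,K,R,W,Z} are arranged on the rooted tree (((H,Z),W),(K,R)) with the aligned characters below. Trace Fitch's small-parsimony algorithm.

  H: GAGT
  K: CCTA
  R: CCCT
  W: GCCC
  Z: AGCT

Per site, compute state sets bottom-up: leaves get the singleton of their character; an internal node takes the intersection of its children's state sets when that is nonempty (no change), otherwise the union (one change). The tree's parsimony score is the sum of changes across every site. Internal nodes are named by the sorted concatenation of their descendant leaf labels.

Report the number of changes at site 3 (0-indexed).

HZ@0: {G} ∪ {A} = {A,G} (union, +1)
HWZ@0: {A,G} ∩ {G} = {G} (intersection, +0)
KR@0: {C} ∩ {C} = {C} (intersection, +0)
HKRWZ@0: {G} ∪ {C} = {C,G} (union, +1)
HZ@1: {A} ∪ {G} = {A,G} (union, +1)
HWZ@1: {A,G} ∪ {C} = {A,C,G} (union, +1)
KR@1: {C} ∩ {C} = {C} (intersection, +0)
HKRWZ@1: {A,C,G} ∩ {C} = {C} (intersection, +0)
HZ@2: {G} ∪ {C} = {C,G} (union, +1)
HWZ@2: {C,G} ∩ {C} = {C} (intersection, +0)
KR@2: {T} ∪ {C} = {C,T} (union, +1)
HKRWZ@2: {C} ∩ {C,T} = {C} (intersection, +0)
HZ@3: {T} ∩ {T} = {T} (intersection, +0)
HWZ@3: {T} ∪ {C} = {C,T} (union, +1)
KR@3: {A} ∪ {T} = {A,T} (union, +1)
HKRWZ@3: {C,T} ∩ {A,T} = {T} (intersection, +0)
per-site changes: [2, 2, 2, 2]; total = 8

2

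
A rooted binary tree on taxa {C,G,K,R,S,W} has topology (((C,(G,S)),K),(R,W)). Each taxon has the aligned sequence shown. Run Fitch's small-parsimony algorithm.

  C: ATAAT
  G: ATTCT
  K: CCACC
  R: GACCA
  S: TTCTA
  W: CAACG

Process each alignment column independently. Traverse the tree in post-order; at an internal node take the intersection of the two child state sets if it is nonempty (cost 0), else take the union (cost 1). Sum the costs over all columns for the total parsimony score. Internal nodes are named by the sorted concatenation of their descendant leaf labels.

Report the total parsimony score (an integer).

14

site 0, node GS: G={A} ∪ S={T} → {A,T} (+1)
site 0, node CGS: C={A} ∩ GS={A,T} → {A} (+0)
site 0, node CGKS: CGS={A} ∪ K={C} → {A,C} (+1)
site 0, node RW: R={G} ∪ W={C} → {C,G} (+1)
site 0, node CGKRSW: CGKS={A,C} ∩ RW={C,G} → {C} (+0)
site 1, node GS: G={T} ∩ S={T} → {T} (+0)
site 1, node CGS: C={T} ∩ GS={T} → {T} (+0)
site 1, node CGKS: CGS={T} ∪ K={C} → {C,T} (+1)
site 1, node RW: R={A} ∩ W={A} → {A} (+0)
site 1, node CGKRSW: CGKS={C,T} ∪ RW={A} → {A,C,T} (+1)
site 2, node GS: G={T} ∪ S={C} → {C,T} (+1)
site 2, node CGS: C={A} ∪ GS={C,T} → {A,C,T} (+1)
site 2, node CGKS: CGS={A,C,T} ∩ K={A} → {A} (+0)
site 2, node RW: R={C} ∪ W={A} → {A,C} (+1)
site 2, node CGKRSW: CGKS={A} ∩ RW={A,C} → {A} (+0)
site 3, node GS: G={C} ∪ S={T} → {C,T} (+1)
site 3, node CGS: C={A} ∪ GS={C,T} → {A,C,T} (+1)
site 3, node CGKS: CGS={A,C,T} ∩ K={C} → {C} (+0)
site 3, node RW: R={C} ∩ W={C} → {C} (+0)
site 3, node CGKRSW: CGKS={C} ∩ RW={C} → {C} (+0)
site 4, node GS: G={T} ∪ S={A} → {A,T} (+1)
site 4, node CGS: C={T} ∩ GS={A,T} → {T} (+0)
site 4, node CGKS: CGS={T} ∪ K={C} → {C,T} (+1)
site 4, node RW: R={A} ∪ W={G} → {A,G} (+1)
site 4, node CGKRSW: CGKS={C,T} ∪ RW={A,G} → {A,C,G,T} (+1)
per-site changes: [3, 2, 3, 2, 4]; total = 14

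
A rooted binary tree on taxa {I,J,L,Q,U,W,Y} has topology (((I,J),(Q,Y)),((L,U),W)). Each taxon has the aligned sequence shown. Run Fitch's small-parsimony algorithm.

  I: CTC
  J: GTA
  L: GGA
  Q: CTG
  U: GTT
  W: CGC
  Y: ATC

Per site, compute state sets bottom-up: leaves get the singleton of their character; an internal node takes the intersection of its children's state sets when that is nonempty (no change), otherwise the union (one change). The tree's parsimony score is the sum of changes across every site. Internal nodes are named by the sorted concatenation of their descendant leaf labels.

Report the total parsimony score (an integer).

9

IJ@0: {C} ∪ {G} = {C,G} (union, +1)
QY@0: {C} ∪ {A} = {A,C} (union, +1)
IJQY@0: {C,G} ∩ {A,C} = {C} (intersection, +0)
LU@0: {G} ∩ {G} = {G} (intersection, +0)
LUW@0: {G} ∪ {C} = {C,G} (union, +1)
IJLQUWY@0: {C} ∩ {C,G} = {C} (intersection, +0)
IJ@1: {T} ∩ {T} = {T} (intersection, +0)
QY@1: {T} ∩ {T} = {T} (intersection, +0)
IJQY@1: {T} ∩ {T} = {T} (intersection, +0)
LU@1: {G} ∪ {T} = {G,T} (union, +1)
LUW@1: {G,T} ∩ {G} = {G} (intersection, +0)
IJLQUWY@1: {T} ∪ {G} = {G,T} (union, +1)
IJ@2: {C} ∪ {A} = {A,C} (union, +1)
QY@2: {G} ∪ {C} = {C,G} (union, +1)
IJQY@2: {A,C} ∩ {C,G} = {C} (intersection, +0)
LU@2: {A} ∪ {T} = {A,T} (union, +1)
LUW@2: {A,T} ∪ {C} = {A,C,T} (union, +1)
IJLQUWY@2: {C} ∩ {A,C,T} = {C} (intersection, +0)
per-site changes: [3, 2, 4]; total = 9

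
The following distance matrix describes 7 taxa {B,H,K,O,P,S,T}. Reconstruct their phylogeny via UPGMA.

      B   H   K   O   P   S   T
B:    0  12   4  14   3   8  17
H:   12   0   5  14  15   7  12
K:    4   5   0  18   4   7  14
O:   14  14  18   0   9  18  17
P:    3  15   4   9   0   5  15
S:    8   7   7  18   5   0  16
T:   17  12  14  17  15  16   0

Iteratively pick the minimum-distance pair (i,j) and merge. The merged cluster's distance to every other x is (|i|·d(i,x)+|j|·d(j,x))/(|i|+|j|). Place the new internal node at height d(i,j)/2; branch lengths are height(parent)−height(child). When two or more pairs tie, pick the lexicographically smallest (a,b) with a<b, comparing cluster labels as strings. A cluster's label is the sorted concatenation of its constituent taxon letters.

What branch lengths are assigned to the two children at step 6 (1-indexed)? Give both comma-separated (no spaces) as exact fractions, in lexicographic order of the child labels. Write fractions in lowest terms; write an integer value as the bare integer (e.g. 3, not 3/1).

step 1: merge (B,P) at d=3; branch lengths B→3/2, P→3/2; new cluster BP
  updated: d(BP,H)=27/2, d(BP,K)=4, d(BP,O)=23/2, d(BP,S)=13/2, d(BP,T)=16
step 2: merge (BP,K) at d=4; branch lengths BP→1/2, K→2; new cluster BKP
  updated: d(BKP,H)=32/3, d(BKP,O)=41/3, d(BKP,S)=20/3, d(BKP,T)=46/3
step 3: merge (BKP,S) at d=20/3; branch lengths BKP→4/3, S→10/3; new cluster BKPS
  updated: d(BKPS,H)=39/4, d(BKPS,O)=59/4, d(BKPS,T)=31/2
step 4: merge (BKPS,H) at d=39/4; branch lengths BKPS→37/24, H→39/8; new cluster BHKPS
  updated: d(BHKPS,O)=73/5, d(BHKPS,T)=74/5
step 5: merge (BHKPS,O) at d=73/5; branch lengths BHKPS→97/40, O→73/10; new cluster BHKOPS
  updated: d(BHKOPS,T)=91/6
step 6: merge (BHKOPS,T) at d=91/6; branch lengths BHKOPS→17/60, T→91/12; new cluster BHKOPST
final tree: ((((((B:3/2,P:3/2):1/2,K:2):4/3,S:10/3):37/24,H:39/8):97/40,O:73/10):17/60,T:91/12)
total length: 1367/40

17/60,91/12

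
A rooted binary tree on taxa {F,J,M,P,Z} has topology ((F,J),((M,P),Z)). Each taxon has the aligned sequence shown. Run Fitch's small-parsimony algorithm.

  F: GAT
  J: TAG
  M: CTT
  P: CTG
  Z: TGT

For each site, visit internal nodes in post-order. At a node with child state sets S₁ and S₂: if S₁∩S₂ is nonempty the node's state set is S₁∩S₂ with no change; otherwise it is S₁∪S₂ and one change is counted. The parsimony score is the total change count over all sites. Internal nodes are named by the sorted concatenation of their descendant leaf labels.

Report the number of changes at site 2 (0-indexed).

2

site 0, node FJ: F={G} ∪ J={T} → {G,T} (+1)
site 0, node MP: M={C} ∩ P={C} → {C} (+0)
site 0, node MPZ: MP={C} ∪ Z={T} → {C,T} (+1)
site 0, node FJMPZ: FJ={G,T} ∩ MPZ={C,T} → {T} (+0)
site 1, node FJ: F={A} ∩ J={A} → {A} (+0)
site 1, node MP: M={T} ∩ P={T} → {T} (+0)
site 1, node MPZ: MP={T} ∪ Z={G} → {G,T} (+1)
site 1, node FJMPZ: FJ={A} ∪ MPZ={G,T} → {A,G,T} (+1)
site 2, node FJ: F={T} ∪ J={G} → {G,T} (+1)
site 2, node MP: M={T} ∪ P={G} → {G,T} (+1)
site 2, node MPZ: MP={G,T} ∩ Z={T} → {T} (+0)
site 2, node FJMPZ: FJ={G,T} ∩ MPZ={T} → {T} (+0)
per-site changes: [2, 2, 2]; total = 6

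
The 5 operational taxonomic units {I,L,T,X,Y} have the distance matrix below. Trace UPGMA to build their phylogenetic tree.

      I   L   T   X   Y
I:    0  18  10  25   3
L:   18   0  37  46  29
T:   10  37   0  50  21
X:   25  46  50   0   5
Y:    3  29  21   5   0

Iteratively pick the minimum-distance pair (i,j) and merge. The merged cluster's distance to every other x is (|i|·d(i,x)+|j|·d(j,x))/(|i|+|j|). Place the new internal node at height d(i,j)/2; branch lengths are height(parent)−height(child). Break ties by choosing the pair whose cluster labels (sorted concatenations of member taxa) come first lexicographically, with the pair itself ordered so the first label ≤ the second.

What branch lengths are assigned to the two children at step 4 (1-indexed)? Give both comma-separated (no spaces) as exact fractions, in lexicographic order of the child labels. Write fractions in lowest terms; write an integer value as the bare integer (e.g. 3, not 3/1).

11/4,65/4

step 1: merge (I,Y) at d=3; branch lengths I→3/2, Y→3/2; new cluster IY
  updated: d(IY,L)=47/2, d(IY,T)=31/2, d(IY,X)=15
step 2: merge (IY,X) at d=15; branch lengths IY→6, X→15/2; new cluster IXY
  updated: d(IXY,L)=31, d(IXY,T)=27
step 3: merge (IXY,T) at d=27; branch lengths IXY→6, T→27/2; new cluster ITXY
  updated: d(ITXY,L)=65/2
step 4: merge (ITXY,L) at d=65/2; branch lengths ITXY→11/4, L→65/4; new cluster ILTXY
final tree: ((((I:3/2,Y:3/2):6,X:15/2):6,T:27/2):11/4,L:65/4)
total length: 55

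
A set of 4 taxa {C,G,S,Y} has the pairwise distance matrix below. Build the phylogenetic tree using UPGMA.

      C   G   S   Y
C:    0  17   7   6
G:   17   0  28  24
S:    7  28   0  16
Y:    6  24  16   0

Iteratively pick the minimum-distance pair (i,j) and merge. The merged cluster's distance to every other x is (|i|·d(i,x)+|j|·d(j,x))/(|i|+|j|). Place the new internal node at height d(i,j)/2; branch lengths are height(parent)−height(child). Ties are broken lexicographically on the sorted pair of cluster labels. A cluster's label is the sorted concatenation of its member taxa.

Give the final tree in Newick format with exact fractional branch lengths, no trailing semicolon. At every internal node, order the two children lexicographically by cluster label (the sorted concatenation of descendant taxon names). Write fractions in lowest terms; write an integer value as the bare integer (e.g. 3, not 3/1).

(((C:3,Y:3):11/4,S:23/4):23/4,G:23/2)

1. join C+Y (d=6) ⇒ CY; edges |C|=3, |Y|=3
  updated: d(CY,G)=41/2, d(CY,S)=23/2
2. join CY+S (d=23/2) ⇒ CSY; edges |CY|=11/4, |S|=23/4
  updated: d(CSY,G)=23
3. join CSY+G (d=23) ⇒ CGSY; edges |CSY|=23/4, |G|=23/2
final tree: (((C:3,Y:3):11/4,S:23/4):23/4,G:23/2)
total length: 127/4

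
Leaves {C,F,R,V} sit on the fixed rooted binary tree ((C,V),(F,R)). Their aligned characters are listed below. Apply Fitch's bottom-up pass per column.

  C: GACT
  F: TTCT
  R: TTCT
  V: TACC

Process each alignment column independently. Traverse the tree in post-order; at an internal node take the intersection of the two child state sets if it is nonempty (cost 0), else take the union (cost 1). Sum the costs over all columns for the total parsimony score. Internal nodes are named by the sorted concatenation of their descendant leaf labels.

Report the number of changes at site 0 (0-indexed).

site 0, node CV: C={G} ∪ V={T} → {G,T} (+1)
site 0, node FR: F={T} ∩ R={T} → {T} (+0)
site 0, node CFRV: CV={G,T} ∩ FR={T} → {T} (+0)
site 1, node CV: C={A} ∩ V={A} → {A} (+0)
site 1, node FR: F={T} ∩ R={T} → {T} (+0)
site 1, node CFRV: CV={A} ∪ FR={T} → {A,T} (+1)
site 2, node CV: C={C} ∩ V={C} → {C} (+0)
site 2, node FR: F={C} ∩ R={C} → {C} (+0)
site 2, node CFRV: CV={C} ∩ FR={C} → {C} (+0)
site 3, node CV: C={T} ∪ V={C} → {C,T} (+1)
site 3, node FR: F={T} ∩ R={T} → {T} (+0)
site 3, node CFRV: CV={C,T} ∩ FR={T} → {T} (+0)
per-site changes: [1, 1, 0, 1]; total = 3

1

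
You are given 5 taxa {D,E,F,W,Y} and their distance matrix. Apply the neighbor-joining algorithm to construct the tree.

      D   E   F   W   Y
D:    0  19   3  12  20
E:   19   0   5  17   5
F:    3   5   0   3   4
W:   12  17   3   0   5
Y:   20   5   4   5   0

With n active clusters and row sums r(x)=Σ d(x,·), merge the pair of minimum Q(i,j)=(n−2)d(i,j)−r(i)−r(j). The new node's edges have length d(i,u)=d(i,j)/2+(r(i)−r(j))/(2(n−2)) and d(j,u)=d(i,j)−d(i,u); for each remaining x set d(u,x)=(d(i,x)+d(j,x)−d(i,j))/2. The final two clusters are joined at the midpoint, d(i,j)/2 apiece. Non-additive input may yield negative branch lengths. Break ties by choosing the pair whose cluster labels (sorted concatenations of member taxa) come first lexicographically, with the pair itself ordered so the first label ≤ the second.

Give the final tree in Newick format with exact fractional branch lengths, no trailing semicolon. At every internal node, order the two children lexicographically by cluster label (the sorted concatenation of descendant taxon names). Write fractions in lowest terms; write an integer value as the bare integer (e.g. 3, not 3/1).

(((D:15/2,F:-9/2):11/4,(E:9/2,Y:1/2):21/4):13/8,W:13/8)

iteration 1: select E,Y (d=5, Q=-65); attach at lengths (9/2, 1/2); label the merged cluster EY
  updated: d(D,EY)=17, d(EY,F)=2, d(EY,W)=17/2
iteration 2: select D,F (d=3, Q=-34); attach at lengths (15/2, -9/2); label the merged cluster DF
  updated: d(DF,EY)=8, d(DF,W)=6
iteration 3: select DF,EY (d=8, Q=-45/2); attach at lengths (11/4, 21/4); label the merged cluster DEFY
  updated: d(DEFY,W)=13/4
iteration 4: select DEFY,W (d=13/4); attach at lengths (13/8, 13/8); label the merged cluster DEFWY
final tree: (((D:15/2,F:-9/2):11/4,(E:9/2,Y:1/2):21/4):13/8,W:13/8)
total length: 77/4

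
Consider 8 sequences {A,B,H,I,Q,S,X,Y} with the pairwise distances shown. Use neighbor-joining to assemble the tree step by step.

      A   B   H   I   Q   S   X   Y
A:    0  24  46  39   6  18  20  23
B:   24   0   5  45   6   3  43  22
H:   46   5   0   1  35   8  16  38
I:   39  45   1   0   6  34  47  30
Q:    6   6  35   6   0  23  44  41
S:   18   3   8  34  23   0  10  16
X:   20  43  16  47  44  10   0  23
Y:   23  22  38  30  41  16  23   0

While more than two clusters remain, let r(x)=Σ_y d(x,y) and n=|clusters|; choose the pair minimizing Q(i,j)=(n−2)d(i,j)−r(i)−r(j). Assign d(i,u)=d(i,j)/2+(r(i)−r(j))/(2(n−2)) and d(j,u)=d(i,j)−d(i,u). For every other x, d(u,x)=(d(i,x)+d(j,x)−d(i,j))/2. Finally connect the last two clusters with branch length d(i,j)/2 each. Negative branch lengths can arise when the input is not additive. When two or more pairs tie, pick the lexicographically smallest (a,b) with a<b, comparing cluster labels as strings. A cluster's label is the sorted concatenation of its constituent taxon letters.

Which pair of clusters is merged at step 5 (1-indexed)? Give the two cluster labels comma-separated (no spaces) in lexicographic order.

step 1: merge (H,I) at d=1, Q=-345; branch lengths H→-47/12, I→59/12; new cluster HI
  updated: d(A,HI)=42, d(B,HI)=49/2, d(HI,Q)=20, d(HI,S)=41/2, d(HI,X)=31, d(HI,Y)=67/2
step 2: merge (A,Q) at d=6, Q=-243; branch lengths A→23/10, Q→37/10; new cluster AQ
  updated: d(AQ,B)=12, d(AQ,HI)=28, d(AQ,S)=35/2, d(AQ,X)=29, d(AQ,Y)=29
step 3: merge (AQ,B) at d=12, Q=-172; branch lengths AQ→59/8, B→37/8; new cluster ABQ
  updated: d(ABQ,HI)=81/4, d(ABQ,S)=17/4, d(ABQ,X)=30, d(ABQ,Y)=39/2
step 4: merge (ABQ,HI) at d=81/4, Q=-237/2; branch lengths ABQ→59/12, HI→46/3; new cluster ABHIQ
  updated: d(ABHIQ,S)=9/4, d(ABHIQ,X)=163/8, d(ABHIQ,Y)=131/8
step 5: merge (ABHIQ,S) at d=9/4, Q=-251/4; branch lengths ABHIQ→61/16, S→-25/16; new cluster ABHIQS
  updated: d(ABHIQS,X)=225/16, d(ABHIQS,Y)=241/16
step 6: merge (ABHIQS,X) at d=225/16, Q=-417/8; branch lengths ABHIQS→49/16, X→11; new cluster ABHIQSX
  updated: d(ABHIQSX,Y)=12
step 7: merge (ABHIQSX,Y) at d=12; branch lengths ABHIQSX→6, Y→6; new cluster ABHIQSXY
final tree: ((((((A:23/10,Q:37/10):59/8,B:37/8):59/12,(H:-47/12,I:59/12):46/3):61/16,S:-25/16):49/16,X:11):6,Y:6)
total length: 1081/16

ABHIQ,S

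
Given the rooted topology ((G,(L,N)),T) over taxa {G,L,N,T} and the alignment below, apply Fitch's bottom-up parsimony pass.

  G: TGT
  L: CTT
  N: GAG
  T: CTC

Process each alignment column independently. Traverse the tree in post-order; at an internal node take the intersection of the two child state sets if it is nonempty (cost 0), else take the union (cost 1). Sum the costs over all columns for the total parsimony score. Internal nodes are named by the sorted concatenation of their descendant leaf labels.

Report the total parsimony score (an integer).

6

site 0, node LN: L={C} ∪ N={G} → {C,G} (+1)
site 0, node GLN: G={T} ∪ LN={C,G} → {C,G,T} (+1)
site 0, node GLNT: GLN={C,G,T} ∩ T={C} → {C} (+0)
site 1, node LN: L={T} ∪ N={A} → {A,T} (+1)
site 1, node GLN: G={G} ∪ LN={A,T} → {A,G,T} (+1)
site 1, node GLNT: GLN={A,G,T} ∩ T={T} → {T} (+0)
site 2, node LN: L={T} ∪ N={G} → {G,T} (+1)
site 2, node GLN: G={T} ∩ LN={G,T} → {T} (+0)
site 2, node GLNT: GLN={T} ∪ T={C} → {C,T} (+1)
per-site changes: [2, 2, 2]; total = 6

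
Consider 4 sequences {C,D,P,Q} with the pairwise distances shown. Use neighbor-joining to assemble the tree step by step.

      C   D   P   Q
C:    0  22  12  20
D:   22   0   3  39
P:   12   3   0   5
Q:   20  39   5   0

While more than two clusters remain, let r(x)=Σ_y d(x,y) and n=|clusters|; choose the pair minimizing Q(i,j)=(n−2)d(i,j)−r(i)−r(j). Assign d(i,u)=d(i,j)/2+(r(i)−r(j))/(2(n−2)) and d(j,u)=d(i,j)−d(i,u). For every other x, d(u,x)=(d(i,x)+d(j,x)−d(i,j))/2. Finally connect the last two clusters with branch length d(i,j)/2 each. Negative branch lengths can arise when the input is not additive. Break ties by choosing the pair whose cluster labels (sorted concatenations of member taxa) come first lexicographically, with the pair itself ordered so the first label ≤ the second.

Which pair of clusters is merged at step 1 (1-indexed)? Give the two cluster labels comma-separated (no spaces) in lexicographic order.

iteration 1: select C,Q (d=20, Q=-78); attach at lengths (15/2, 25/2); label the merged cluster CQ
  updated: d(CQ,D)=41/2, d(CQ,P)=-3/2
iteration 2: select CQ,D (d=41/2, Q=-22); attach at lengths (8, 25/2); label the merged cluster CDQ
  updated: d(CDQ,P)=-19/2
iteration 3: select CDQ,P (d=-19/2); attach at lengths (-19/4, -19/4); label the merged cluster CDPQ
final tree: (((C:15/2,Q:25/2):8,D:25/2):-19/4,P:-19/4)
total length: 31

C,Q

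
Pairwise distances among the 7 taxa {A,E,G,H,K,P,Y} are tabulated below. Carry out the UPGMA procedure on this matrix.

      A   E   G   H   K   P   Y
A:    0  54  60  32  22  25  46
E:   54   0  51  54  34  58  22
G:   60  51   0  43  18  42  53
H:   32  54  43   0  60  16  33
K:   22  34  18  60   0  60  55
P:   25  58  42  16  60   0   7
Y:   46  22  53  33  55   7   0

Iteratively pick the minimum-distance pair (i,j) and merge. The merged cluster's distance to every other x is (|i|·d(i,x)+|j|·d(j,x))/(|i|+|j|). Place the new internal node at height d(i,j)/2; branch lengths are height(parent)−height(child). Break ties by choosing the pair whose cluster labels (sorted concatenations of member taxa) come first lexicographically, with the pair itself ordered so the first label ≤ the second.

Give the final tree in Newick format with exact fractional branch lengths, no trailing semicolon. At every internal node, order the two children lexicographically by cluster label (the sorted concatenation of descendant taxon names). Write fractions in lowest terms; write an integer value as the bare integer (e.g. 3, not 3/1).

((A:103/6,(H:49/4,(P:7/2,Y:7/2):35/4):59/12):57/8,(E:85/4,(G:9,K:9):49/4):73/24)

1. join P+Y (d=7) ⇒ PY; edges |P|=7/2, |Y|=7/2
  updated: d(A,PY)=71/2, d(E,PY)=40, d(G,PY)=95/2, d(H,PY)=49/2, d(K,PY)=115/2
2. join G+K (d=18) ⇒ GK; edges |G|=9, |K|=9
  updated: d(A,GK)=41, d(E,GK)=85/2, d(GK,H)=103/2, d(GK,PY)=105/2
3. join H+PY (d=49/2) ⇒ HPY; edges |H|=49/4, |PY|=35/4
  updated: d(A,HPY)=103/3, d(E,HPY)=134/3, d(GK,HPY)=313/6
4. join A+HPY (d=103/3) ⇒ AHPY; edges |A|=103/6, |HPY|=59/12
  updated: d(AHPY,E)=47, d(AHPY,GK)=395/8
5. join E+GK (d=85/2) ⇒ EGK; edges |E|=85/4, |GK|=49/4
  updated: d(AHPY,EGK)=583/12
6. join AHPY+EGK (d=583/12) ⇒ AEGHKPY; edges |AHPY|=57/8, |EGK|=73/24
final tree: ((A:103/6,(H:49/4,(P:7/2,Y:7/2):35/4):59/12):57/8,(E:85/4,(G:9,K:9):49/4):73/24)
total length: 447/4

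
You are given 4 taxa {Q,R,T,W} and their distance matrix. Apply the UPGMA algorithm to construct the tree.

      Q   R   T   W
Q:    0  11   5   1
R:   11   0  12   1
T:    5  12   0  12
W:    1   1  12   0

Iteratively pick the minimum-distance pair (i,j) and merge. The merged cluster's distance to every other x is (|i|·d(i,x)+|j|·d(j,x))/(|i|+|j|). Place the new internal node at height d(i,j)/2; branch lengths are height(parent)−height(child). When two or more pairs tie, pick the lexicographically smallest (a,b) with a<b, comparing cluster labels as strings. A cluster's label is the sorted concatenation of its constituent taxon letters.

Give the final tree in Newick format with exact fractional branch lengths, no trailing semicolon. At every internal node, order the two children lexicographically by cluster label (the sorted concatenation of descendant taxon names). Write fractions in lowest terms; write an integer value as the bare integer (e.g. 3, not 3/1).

(((Q:1/2,W:1/2):5/2,R:3):11/6,T:29/6)

step 1: merge (Q,W) at d=1; branch lengths Q→1/2, W→1/2; new cluster QW
  updated: d(QW,R)=6, d(QW,T)=17/2
step 2: merge (QW,R) at d=6; branch lengths QW→5/2, R→3; new cluster QRW
  updated: d(QRW,T)=29/3
step 3: merge (QRW,T) at d=29/3; branch lengths QRW→11/6, T→29/6; new cluster QRTW
final tree: (((Q:1/2,W:1/2):5/2,R:3):11/6,T:29/6)
total length: 79/6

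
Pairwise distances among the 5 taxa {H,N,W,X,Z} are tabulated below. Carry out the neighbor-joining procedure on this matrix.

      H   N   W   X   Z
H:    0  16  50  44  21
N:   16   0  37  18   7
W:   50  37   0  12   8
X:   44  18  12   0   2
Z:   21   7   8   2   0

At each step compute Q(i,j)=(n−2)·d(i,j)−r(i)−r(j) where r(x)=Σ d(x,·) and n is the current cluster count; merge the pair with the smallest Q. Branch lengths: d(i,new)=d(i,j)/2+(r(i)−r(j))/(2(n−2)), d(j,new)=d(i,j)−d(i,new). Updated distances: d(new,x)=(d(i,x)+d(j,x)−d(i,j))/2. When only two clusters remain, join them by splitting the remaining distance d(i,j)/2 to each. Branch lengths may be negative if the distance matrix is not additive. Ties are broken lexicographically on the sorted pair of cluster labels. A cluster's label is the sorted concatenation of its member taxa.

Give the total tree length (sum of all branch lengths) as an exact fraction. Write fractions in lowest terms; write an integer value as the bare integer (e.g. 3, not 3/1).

iteration 1: select H,N (d=16, Q=-161); attach at lengths (101/6, -5/6); label the merged cluster HN
  updated: d(HN,W)=71/2, d(HN,X)=23, d(HN,Z)=6
iteration 2: select HN,Z (d=6, Q=-137/2); attach at lengths (121/8, -73/8); label the merged cluster HNZ
  updated: d(HNZ,W)=75/4, d(HNZ,X)=19/2
iteration 3: select HNZ,W (d=75/4, Q=-161/4); attach at lengths (65/8, 85/8); label the merged cluster HNWZ
  updated: d(HNWZ,X)=11/8
iteration 4: select HNWZ,X (d=11/8); attach at lengths (11/16, 11/16); label the merged cluster HNWXZ
final tree: ((((H:101/6,N:-5/6):121/8,Z:-73/8):65/8,W:85/8):11/16,X:11/16)
total length: 337/8

337/8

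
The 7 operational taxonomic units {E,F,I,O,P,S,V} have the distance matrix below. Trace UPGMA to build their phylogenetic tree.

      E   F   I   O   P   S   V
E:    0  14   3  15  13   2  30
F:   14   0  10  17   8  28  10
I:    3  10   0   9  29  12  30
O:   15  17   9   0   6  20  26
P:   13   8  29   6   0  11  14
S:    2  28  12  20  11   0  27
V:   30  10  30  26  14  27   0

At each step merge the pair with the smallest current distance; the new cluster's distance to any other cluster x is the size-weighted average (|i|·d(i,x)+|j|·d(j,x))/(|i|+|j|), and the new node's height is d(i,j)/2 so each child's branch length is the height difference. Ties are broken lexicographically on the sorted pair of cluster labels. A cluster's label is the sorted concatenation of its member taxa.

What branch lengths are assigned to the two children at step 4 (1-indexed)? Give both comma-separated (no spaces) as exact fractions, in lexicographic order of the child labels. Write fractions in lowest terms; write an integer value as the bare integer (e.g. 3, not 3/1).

5,5

1. join E+S (d=2) ⇒ ES; edges |E|=1, |S|=1
  updated: d(ES,F)=21, d(ES,I)=15/2, d(ES,O)=35/2, d(ES,P)=12, d(ES,V)=57/2
2. join O+P (d=6) ⇒ OP; edges |O|=3, |P|=3
  updated: d(ES,OP)=59/4, d(F,OP)=25/2, d(I,OP)=19, d(OP,V)=20
3. join ES+I (d=15/2) ⇒ EIS; edges |ES|=11/4, |I|=15/4
  updated: d(EIS,F)=52/3, d(EIS,OP)=97/6, d(EIS,V)=29
4. join F+V (d=10) ⇒ FV; edges |F|=5, |V|=5
  updated: d(EIS,FV)=139/6, d(FV,OP)=65/4
5. join EIS+OP (d=97/6) ⇒ EIOPS; edges |EIS|=13/3, |OP|=61/12
  updated: d(EIOPS,FV)=102/5
6. join EIOPS+FV (d=102/5) ⇒ EFIOPSV; edges |EIOPS|=127/60, |FV|=26/5
final tree: ((((E:1,S:1):11/4,I:15/4):13/3,(O:3,P:3):61/12):127/60,(F:5,V:5):26/5)
total length: 1237/30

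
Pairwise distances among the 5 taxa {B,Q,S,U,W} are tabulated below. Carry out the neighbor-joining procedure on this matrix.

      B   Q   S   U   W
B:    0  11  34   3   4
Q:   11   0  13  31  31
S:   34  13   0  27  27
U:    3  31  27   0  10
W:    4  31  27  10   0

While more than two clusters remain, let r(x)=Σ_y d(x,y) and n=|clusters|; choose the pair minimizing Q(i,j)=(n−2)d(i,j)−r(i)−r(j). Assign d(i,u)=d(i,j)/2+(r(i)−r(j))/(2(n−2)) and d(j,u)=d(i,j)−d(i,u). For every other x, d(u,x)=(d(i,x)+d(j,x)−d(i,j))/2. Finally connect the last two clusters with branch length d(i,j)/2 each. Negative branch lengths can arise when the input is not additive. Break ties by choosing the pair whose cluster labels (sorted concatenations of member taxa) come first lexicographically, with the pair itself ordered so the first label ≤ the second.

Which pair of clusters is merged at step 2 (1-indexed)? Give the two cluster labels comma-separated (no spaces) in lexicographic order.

1. join Q+S (d=13, Q=-148) ⇒ QS; edges |Q|=4, |S|=9
  updated: d(B,QS)=16, d(QS,U)=45/2, d(QS,W)=45/2
2. join B+U (d=3, Q=-105/2) ⇒ BU; edges |B|=-13/8, |U|=37/8
  updated: d(BU,QS)=71/4, d(BU,W)=11/2
3. join BU+QS (d=71/4, Q=-183/4) ⇒ BQSU; edges |BU|=3/8, |QS|=139/8
  updated: d(BQSU,W)=41/8
4. join BQSU+W (d=41/8) ⇒ BQSUW; edges |BQSU|=41/16, |W|=41/16
final tree: (((B:-13/8,U:37/8):3/8,(Q:4,S:9):139/8):41/16,W:41/16)
total length: 311/8

B,U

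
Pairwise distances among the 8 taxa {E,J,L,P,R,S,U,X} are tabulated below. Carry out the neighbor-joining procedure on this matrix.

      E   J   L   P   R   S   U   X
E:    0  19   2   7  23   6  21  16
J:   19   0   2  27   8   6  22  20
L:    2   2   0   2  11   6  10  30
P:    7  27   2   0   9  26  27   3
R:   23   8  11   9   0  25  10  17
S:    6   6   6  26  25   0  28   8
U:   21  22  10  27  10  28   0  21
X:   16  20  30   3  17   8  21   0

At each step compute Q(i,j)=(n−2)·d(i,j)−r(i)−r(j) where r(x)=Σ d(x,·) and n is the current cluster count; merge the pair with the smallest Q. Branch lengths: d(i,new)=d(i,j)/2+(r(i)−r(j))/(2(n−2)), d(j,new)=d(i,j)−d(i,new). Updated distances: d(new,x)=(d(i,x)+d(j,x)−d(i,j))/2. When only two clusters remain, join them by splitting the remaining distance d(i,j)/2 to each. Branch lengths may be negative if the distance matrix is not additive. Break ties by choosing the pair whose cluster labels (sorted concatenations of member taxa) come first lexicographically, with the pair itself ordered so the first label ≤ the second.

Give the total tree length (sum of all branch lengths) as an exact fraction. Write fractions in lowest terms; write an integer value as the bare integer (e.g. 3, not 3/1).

step 1: merge (P,X) at d=3, Q=-198; branch lengths P→1/3, X→8/3; new cluster PX
  updated: d(E,PX)=10, d(J,PX)=22, d(L,PX)=29/2, d(PX,R)=23/2, d(PX,S)=31/2, d(PX,U)=45/2
step 2: merge (R,U) at d=10, Q=-152; branch lengths R→5/2, U→15/2; new cluster RU
  updated: d(E,RU)=17, d(J,RU)=10, d(L,RU)=11/2, d(PX,RU)=12, d(RU,S)=43/2
step 3: merge (PX,RU) at d=12, Q=-92; branch lengths PX→7, RU→5; new cluster PRUX
  updated: d(E,PRUX)=15/2, d(J,PRUX)=10, d(L,PRUX)=4, d(PRUX,S)=25/2
step 4: merge (J,S) at d=6, Q=-99/2; branch lengths J→49/12, S→23/12; new cluster JS
  updated: d(E,JS)=19/2, d(JS,L)=1, d(JS,PRUX)=33/4
step 5: merge (E,PRUX) at d=15/2, Q=-95/4; branch lengths E→57/16, PRUX→63/16; new cluster EPRUX
  updated: d(EPRUX,JS)=41/8, d(EPRUX,L)=-3/4
step 6: merge (EPRUX,JS) at d=41/8, Q=-43/8; branch lengths EPRUX→27/16, JS→55/16; new cluster EJPRSUX
  updated: d(EJPRSUX,L)=-39/16
step 7: merge (EJPRSUX,L) at d=-39/16; branch lengths EJPRSUX→-39/32, L→-39/32; new cluster EJLPRSUX
final tree: (((E:57/16,((P:1/3,X:8/3):7,(R:5/2,U:15/2):5):63/16):27/16,(J:49/12,S:23/12):55/16):-39/32,L:-39/32)
total length: 659/16

659/16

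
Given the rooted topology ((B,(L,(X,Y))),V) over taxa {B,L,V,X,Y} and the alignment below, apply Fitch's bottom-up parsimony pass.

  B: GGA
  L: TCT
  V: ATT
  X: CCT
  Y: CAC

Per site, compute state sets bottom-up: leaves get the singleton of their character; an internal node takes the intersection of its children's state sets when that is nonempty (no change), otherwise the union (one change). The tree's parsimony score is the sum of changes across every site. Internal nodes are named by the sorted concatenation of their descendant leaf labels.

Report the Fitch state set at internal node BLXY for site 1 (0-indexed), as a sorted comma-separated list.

C,G

site 0, node XY: X={C} ∩ Y={C} → {C} (+0)
site 0, node LXY: L={T} ∪ XY={C} → {C,T} (+1)
site 0, node BLXY: B={G} ∪ LXY={C,T} → {C,G,T} (+1)
site 0, node BLVXY: BLXY={C,G,T} ∪ V={A} → {A,C,G,T} (+1)
site 1, node XY: X={C} ∪ Y={A} → {A,C} (+1)
site 1, node LXY: L={C} ∩ XY={A,C} → {C} (+0)
site 1, node BLXY: B={G} ∪ LXY={C} → {C,G} (+1)
site 1, node BLVXY: BLXY={C,G} ∪ V={T} → {C,G,T} (+1)
site 2, node XY: X={T} ∪ Y={C} → {C,T} (+1)
site 2, node LXY: L={T} ∩ XY={C,T} → {T} (+0)
site 2, node BLXY: B={A} ∪ LXY={T} → {A,T} (+1)
site 2, node BLVXY: BLXY={A,T} ∩ V={T} → {T} (+0)
per-site changes: [3, 3, 2]; total = 8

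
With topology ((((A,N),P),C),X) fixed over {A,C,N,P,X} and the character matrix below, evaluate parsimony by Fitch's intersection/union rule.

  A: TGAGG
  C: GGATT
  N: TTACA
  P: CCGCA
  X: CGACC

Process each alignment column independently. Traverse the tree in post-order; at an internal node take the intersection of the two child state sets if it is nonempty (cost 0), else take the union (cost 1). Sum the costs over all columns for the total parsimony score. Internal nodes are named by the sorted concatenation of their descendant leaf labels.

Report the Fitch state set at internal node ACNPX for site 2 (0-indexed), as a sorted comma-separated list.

AN@0: {T} ∩ {T} = {T} (intersection, +0)
ANP@0: {T} ∪ {C} = {C,T} (union, +1)
ACNP@0: {C,T} ∪ {G} = {C,G,T} (union, +1)
ACNPX@0: {C,G,T} ∩ {C} = {C} (intersection, +0)
AN@1: {G} ∪ {T} = {G,T} (union, +1)
ANP@1: {G,T} ∪ {C} = {C,G,T} (union, +1)
ACNP@1: {C,G,T} ∩ {G} = {G} (intersection, +0)
ACNPX@1: {G} ∩ {G} = {G} (intersection, +0)
AN@2: {A} ∩ {A} = {A} (intersection, +0)
ANP@2: {A} ∪ {G} = {A,G} (union, +1)
ACNP@2: {A,G} ∩ {A} = {A} (intersection, +0)
ACNPX@2: {A} ∩ {A} = {A} (intersection, +0)
AN@3: {G} ∪ {C} = {C,G} (union, +1)
ANP@3: {C,G} ∩ {C} = {C} (intersection, +0)
ACNP@3: {C} ∪ {T} = {C,T} (union, +1)
ACNPX@3: {C,T} ∩ {C} = {C} (intersection, +0)
AN@4: {G} ∪ {A} = {A,G} (union, +1)
ANP@4: {A,G} ∩ {A} = {A} (intersection, +0)
ACNP@4: {A} ∪ {T} = {A,T} (union, +1)
ACNPX@4: {A,T} ∪ {C} = {A,C,T} (union, +1)
per-site changes: [2, 2, 1, 2, 3]; total = 10

A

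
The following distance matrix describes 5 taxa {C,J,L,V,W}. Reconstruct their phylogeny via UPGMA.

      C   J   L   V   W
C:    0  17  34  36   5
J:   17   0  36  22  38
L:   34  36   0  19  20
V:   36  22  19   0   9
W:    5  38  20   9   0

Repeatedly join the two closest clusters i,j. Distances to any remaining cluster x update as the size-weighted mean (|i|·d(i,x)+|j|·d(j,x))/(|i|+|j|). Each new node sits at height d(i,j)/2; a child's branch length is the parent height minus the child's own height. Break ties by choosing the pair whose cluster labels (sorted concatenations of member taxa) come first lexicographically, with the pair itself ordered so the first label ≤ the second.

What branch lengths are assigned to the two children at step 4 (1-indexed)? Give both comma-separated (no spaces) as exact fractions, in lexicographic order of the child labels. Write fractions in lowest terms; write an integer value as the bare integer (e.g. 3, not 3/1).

7/4,113/8

step 1: merge (C,W) at d=5; branch lengths C→5/2, W→5/2; new cluster CW
  updated: d(CW,J)=55/2, d(CW,L)=27, d(CW,V)=45/2
step 2: merge (L,V) at d=19; branch lengths L→19/2, V→19/2; new cluster LV
  updated: d(CW,LV)=99/4, d(J,LV)=29
step 3: merge (CW,LV) at d=99/4; branch lengths CW→79/8, LV→23/8; new cluster CLVW
  updated: d(CLVW,J)=113/4
step 4: merge (CLVW,J) at d=113/4; branch lengths CLVW→7/4, J→113/8; new cluster CJLVW
final tree: (((C:5/2,W:5/2):79/8,(L:19/2,V:19/2):23/8):7/4,J:113/8)
total length: 421/8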